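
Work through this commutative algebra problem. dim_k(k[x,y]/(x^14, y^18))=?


Basis: x^i*y^j, i<14, j<18
14*18=252


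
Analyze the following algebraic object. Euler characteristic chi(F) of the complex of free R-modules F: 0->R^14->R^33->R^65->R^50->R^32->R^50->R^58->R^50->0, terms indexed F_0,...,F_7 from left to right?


chi = sum (-1)^i * rank:
(-1)^0*14=14
(-1)^1*33=-33
(-1)^2*65=65
(-1)^3*50=-50
(-1)^4*32=32
(-1)^5*50=-50
(-1)^6*58=58
(-1)^7*50=-50
chi=-14


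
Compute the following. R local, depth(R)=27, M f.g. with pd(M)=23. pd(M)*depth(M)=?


pd+depth=27
depth=27-23=4
pd*depth=23*4=92


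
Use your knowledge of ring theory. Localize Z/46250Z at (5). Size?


5-primary part: 46250=5^4*74
Size=5^4=625


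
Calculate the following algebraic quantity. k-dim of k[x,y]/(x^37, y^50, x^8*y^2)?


k[x,y]/I, I = (x^37, y^50, x^8*y^2)
Rect: 37x50=1850. Corner: (37-8)x(50-2)=1392.
dim = 1850-1392 = 458


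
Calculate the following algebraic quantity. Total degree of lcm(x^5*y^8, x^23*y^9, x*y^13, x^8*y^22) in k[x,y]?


lcm = componentwise max:
x: max(5,23,1,8)=23
y: max(8,9,13,22)=22
Total=23+22=45


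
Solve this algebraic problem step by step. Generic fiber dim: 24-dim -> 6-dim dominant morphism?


dim(fiber)=dim(X)-dim(Y)=24-6=18


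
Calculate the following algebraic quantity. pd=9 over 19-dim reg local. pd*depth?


pd+depth=19
depth=19-9=10
pd*depth=9*10=90


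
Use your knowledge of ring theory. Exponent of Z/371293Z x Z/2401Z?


Exponent = lcm of the cyclic orders; pairwise coprime => product.
13^5*7^4=371293*2401=891474493


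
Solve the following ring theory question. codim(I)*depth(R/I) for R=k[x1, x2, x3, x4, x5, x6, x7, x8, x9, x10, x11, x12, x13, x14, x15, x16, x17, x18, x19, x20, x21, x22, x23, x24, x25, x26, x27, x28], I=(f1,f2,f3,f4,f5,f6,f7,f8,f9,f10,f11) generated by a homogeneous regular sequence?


codim=11, depth=dim(R/I)=28-11=17
Product=11*17=187


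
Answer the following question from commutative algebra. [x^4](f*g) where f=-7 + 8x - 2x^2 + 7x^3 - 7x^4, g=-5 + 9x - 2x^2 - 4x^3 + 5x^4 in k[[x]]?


[x^4] = sum a_i*b_j, i+j=4
  -7*5=-35
  8*-4=-32
  -2*-2=4
  7*9=63
  -7*-5=35
Sum=35


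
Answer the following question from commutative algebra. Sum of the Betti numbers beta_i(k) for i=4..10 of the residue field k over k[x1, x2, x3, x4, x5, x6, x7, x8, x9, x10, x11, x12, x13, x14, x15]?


Koszul resolution: beta_i(k)=C(n,i), n=15
C(15,4)=1365, C(15,5)=3003, C(15,6)=5005, C(15,7)=6435, C(15,8)=6435, C(15,9)=5005, C(15,10)=3003
Sum=30251


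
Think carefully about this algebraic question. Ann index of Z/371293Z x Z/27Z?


Exponent = lcm of the cyclic orders; pairwise coprime => product.
13^5*3^3=371293*27=10024911


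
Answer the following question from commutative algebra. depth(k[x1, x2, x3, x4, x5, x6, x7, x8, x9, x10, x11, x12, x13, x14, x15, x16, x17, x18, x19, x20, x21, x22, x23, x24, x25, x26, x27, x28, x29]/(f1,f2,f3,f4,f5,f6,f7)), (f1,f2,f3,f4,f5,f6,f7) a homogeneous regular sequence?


depth(R)=29
depth(R/I)=29-7=22


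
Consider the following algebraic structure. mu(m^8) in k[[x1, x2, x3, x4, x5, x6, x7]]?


C(n+d-1,d)=C(14,8)=3003


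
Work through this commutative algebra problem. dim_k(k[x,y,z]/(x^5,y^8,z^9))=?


Basis: x^iy^jz^k, i<5,j<8,k<9
5*8*9=360


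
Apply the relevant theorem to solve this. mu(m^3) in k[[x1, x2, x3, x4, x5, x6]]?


C(n+d-1,d)=C(8,3)=56


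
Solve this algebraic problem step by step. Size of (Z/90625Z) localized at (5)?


5-primary part: 90625=5^5*29
Size=5^5=3125


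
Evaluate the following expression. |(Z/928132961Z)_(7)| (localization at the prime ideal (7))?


7-primary part: 928132961=7^9*23
Size=7^9=40353607


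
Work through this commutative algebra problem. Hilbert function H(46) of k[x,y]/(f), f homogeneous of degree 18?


H(t)=d for t>=d-1.
d=18, t=46
H(46)=18


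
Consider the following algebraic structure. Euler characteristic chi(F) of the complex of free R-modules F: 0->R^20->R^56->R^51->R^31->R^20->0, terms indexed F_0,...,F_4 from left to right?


chi = sum (-1)^i * rank:
(-1)^0*20=20
(-1)^1*56=-56
(-1)^2*51=51
(-1)^3*31=-31
(-1)^4*20=20
chi=4


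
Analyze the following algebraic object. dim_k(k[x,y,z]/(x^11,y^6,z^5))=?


Basis: x^iy^jz^k, i<11,j<6,k<5
11*6*5=330


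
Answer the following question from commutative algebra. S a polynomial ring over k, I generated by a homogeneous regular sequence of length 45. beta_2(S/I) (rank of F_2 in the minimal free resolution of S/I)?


Regular sequence => Koszul complex is the minimal free resolution.
Syz_1 minimally generated by Koszul relations f_i*e_j - f_j*e_i (i<j): mu(Syz_1) = beta_2 = C(m,2) = m(m-1)/2
m=45
45*44/2 = 990


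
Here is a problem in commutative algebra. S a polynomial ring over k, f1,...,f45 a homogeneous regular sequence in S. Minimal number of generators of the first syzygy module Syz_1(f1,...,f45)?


Regular sequence => Koszul complex is the minimal free resolution.
Syz_1 minimally generated by Koszul relations f_i*e_j - f_j*e_i (i<j): mu(Syz_1) = beta_2 = C(m,2) = m(m-1)/2
m=45
45*44/2 = 990


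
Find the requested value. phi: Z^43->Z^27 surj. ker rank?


rank(ker) = 43-27 = 16


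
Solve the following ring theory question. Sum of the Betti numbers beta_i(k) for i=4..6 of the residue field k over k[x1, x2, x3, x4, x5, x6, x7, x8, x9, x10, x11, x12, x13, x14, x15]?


Koszul resolution: beta_i(k)=C(n,i), n=15
C(15,4)=1365, C(15,5)=3003, C(15,6)=5005
Sum=9373


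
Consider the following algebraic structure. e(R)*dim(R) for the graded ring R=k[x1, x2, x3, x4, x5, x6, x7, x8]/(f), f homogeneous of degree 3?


e(R)=deg(f)=3, dim(R)=8-1=7
e*dim=3*7=21


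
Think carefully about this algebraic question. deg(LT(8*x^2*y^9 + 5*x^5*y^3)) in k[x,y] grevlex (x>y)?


LT: 8*x^2*y^9
deg_x=2, deg_y=9
Total=2+9=11


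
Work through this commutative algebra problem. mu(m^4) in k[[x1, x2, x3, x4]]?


C(n+d-1,d)=C(7,4)=35


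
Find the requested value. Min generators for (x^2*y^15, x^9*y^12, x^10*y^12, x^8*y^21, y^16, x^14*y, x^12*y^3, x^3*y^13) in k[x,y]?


Remove redundant (divisible by others).
x^8*y^21 redundant.
x^10*y^12 redundant.
Min: x^14*y, x^12*y^3, x^9*y^12, x^3*y^13, x^2*y^15, y^16
Count=6


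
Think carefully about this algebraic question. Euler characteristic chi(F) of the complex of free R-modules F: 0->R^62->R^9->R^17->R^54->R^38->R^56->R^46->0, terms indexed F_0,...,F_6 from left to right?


chi = sum (-1)^i * rank:
(-1)^0*62=62
(-1)^1*9=-9
(-1)^2*17=17
(-1)^3*54=-54
(-1)^4*38=38
(-1)^5*56=-56
(-1)^6*46=46
chi=44


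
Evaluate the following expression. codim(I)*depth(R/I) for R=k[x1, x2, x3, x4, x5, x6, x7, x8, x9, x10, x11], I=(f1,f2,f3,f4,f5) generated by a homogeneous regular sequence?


codim=5, depth=dim(R/I)=11-5=6
Product=5*6=30


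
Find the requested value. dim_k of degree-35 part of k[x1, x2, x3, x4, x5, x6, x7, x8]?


C(d+n-1,n-1)=C(42,7)=26978328


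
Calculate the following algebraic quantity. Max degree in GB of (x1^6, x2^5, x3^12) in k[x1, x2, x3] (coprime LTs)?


Pure powers, coprime LTs => already GB.
Degrees: 6, 5, 12
Max=12


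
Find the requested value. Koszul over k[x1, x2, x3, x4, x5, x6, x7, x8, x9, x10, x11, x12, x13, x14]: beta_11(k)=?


C(n,i)=C(14,11)=364


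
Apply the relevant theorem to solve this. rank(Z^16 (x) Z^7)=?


rank(M(x)N) = rank(M)*rank(N)
16*7 = 112


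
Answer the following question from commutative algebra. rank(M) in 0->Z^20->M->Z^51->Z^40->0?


Alt sum=0:
(-1)^0*20 + (-1)^1*? + (-1)^2*51 + (-1)^3*40=0
rank(M)=31


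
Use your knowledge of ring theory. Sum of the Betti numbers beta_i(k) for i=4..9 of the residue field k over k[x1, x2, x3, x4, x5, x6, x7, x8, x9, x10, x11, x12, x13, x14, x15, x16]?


Koszul resolution: beta_i(k)=C(n,i), n=16
C(16,4)=1820, C(16,5)=4368, C(16,6)=8008, C(16,7)=11440, C(16,8)=12870, C(16,9)=11440
Sum=49946


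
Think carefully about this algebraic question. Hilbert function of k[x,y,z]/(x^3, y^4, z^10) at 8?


Need i<3, j<4, k<10 with i+j+k=8.
For each i, j ranges over max(0,8-i-9)..min(3,8-i):
  i=0: j in [0,3] -> 4
  i=1: j in [0,3] -> 4
  i=2: j in [0,3] -> 4
H(8) = 4+4+4 = 12


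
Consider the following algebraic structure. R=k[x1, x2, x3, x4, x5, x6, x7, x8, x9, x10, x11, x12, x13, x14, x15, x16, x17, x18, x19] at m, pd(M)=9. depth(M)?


pd+depth=depth(R)=19
depth=19-9=10


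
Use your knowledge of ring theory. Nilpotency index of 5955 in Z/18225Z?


5955^k mod 18225:
k=1: 5955
k=2: 14400
k=3: 3375
k=4: 14175
k=5: 12150
k=6: 0
First zero at k = 6


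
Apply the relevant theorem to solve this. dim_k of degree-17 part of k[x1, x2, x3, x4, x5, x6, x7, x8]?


C(d+n-1,n-1)=C(24,7)=346104


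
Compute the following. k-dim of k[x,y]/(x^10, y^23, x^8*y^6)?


k[x,y]/I, I = (x^10, y^23, x^8*y^6)
Rect: 10x23=230. Corner: (10-8)x(23-6)=34.
dim = 230-34 = 196


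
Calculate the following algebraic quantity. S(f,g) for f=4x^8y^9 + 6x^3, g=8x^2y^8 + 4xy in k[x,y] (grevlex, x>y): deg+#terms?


LT(f)=4x^8y^9, LT(g)=8x^2y^8
lcm(LM)=x^8y^9
S(f,g) (scaled by 32 to clear denominators) = 8*f - 4x^6y*g = -16x^7y^2 + 48x^3
2 terms, deg 9.
9+2=11


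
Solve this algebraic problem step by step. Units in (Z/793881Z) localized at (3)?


Local ring = Z/6561Z.
phi(6561) = 3^7*(3-1) = 4374


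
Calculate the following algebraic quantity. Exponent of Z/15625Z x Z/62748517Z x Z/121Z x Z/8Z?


Exponent = lcm of the cyclic orders; pairwise coprime => product.
5^6*13^7*11^2*2^3=15625*62748517*121*8=949071319625000


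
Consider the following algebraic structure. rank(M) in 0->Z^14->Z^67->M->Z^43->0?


Alt sum=0:
(-1)^0*14 + (-1)^1*67 + (-1)^2*? + (-1)^3*43=0
rank(M)=96


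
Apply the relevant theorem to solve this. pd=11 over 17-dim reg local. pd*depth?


pd+depth=17
depth=17-11=6
pd*depth=11*6=66


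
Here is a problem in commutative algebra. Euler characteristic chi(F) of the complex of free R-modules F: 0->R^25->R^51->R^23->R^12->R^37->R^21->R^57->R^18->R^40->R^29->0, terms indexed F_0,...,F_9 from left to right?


chi = sum (-1)^i * rank:
(-1)^0*25=25
(-1)^1*51=-51
(-1)^2*23=23
(-1)^3*12=-12
(-1)^4*37=37
(-1)^5*21=-21
(-1)^6*57=57
(-1)^7*18=-18
(-1)^8*40=40
(-1)^9*29=-29
chi=51


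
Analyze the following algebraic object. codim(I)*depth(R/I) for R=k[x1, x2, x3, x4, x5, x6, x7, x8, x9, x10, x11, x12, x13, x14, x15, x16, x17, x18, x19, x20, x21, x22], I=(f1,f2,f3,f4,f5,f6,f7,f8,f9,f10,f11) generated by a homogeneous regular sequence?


codim=11, depth=dim(R/I)=22-11=11
Product=11*11=121


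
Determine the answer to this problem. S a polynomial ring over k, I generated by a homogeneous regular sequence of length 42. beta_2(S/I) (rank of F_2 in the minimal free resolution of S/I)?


Regular sequence => Koszul complex is the minimal free resolution.
Syz_1 minimally generated by Koszul relations f_i*e_j - f_j*e_i (i<j): mu(Syz_1) = beta_2 = C(m,2) = m(m-1)/2
m=42
42*41/2 = 861


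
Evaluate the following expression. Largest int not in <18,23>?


gcd(18,23)=1 => F=ab-a-b=18*23-18-23=414-41=373


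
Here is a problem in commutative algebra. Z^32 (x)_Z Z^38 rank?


rank(M(x)N) = rank(M)*rank(N)
32*38 = 1216


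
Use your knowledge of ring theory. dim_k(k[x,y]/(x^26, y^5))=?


Basis: x^i*y^j, i<26, j<5
26*5=130


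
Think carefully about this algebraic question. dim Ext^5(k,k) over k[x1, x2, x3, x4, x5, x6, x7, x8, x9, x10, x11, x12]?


C(n,i)=C(12,5)=792


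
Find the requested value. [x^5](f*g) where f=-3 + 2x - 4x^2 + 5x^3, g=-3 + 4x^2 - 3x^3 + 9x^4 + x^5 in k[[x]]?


[x^5] = sum a_i*b_j, i+j=5
  -3*1=-3
  2*9=18
  -4*-3=12
  5*4=20
Sum=47


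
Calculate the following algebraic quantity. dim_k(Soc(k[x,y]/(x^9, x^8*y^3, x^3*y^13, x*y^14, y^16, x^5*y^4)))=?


Socle = ann(m) = span of standard monomials u with x*u, y*u in I (staircase corners).
Minimal generators: x^9, x^8*y^3, x^5*y^4, x^3*y^13, x*y^14, y^16
Corners: y^15, x^2y^13, x^4y^12, x^7y^3, x^8y^2
Socle dim=5


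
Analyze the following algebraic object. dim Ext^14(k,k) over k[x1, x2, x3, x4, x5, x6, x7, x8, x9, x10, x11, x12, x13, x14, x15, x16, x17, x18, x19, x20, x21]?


C(n,i)=C(21,14)=116280


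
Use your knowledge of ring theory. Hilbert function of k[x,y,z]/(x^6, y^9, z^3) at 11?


Need i<6, j<9, k<3 with i+j+k=11.
For each i, j ranges over max(0,11-i-2)..min(8,11-i):
  i=0: j in [9,8] -> 0
  i=1: j in [8,8] -> 1
  i=2: j in [7,8] -> 2
  i=3: j in [6,8] -> 3
  i=4: j in [5,7] -> 3
  i=5: j in [4,6] -> 3
H(11) = 0+1+2+3+3+3 = 12


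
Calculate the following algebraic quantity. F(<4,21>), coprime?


gcd(4,21)=1 => F=ab-a-b=4*21-4-21=84-25=59


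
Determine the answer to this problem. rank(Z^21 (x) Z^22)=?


rank(M(x)N) = rank(M)*rank(N)
21*22 = 462


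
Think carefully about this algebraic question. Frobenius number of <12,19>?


gcd(12,19)=1 => F=ab-a-b=12*19-12-19=228-31=197


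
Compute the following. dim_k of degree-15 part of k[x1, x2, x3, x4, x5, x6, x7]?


C(d+n-1,n-1)=C(21,6)=54264


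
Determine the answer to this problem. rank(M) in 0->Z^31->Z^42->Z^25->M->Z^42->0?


Alt sum=0:
(-1)^0*31 + (-1)^1*42 + (-1)^2*25 + (-1)^3*? + (-1)^4*42=0
rank(M)=56


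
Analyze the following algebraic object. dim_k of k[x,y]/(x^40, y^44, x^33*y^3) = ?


k[x,y]/I, I = (x^40, y^44, x^33*y^3)
Rect: 40x44=1760. Corner: (40-33)x(44-3)=287.
dim = 1760-287 = 1473


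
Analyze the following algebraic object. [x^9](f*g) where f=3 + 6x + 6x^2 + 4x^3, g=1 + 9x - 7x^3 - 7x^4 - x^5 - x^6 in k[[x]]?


[x^9] = sum a_i*b_j, i+j=9
  4*-1=-4
Sum=-4


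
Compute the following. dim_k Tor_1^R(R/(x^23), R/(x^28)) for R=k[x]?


Tor_1(R/I,R/J)=(I cap J)/IJ=(x^28)/(x^51)
dim=51-28=min(23,28)=23


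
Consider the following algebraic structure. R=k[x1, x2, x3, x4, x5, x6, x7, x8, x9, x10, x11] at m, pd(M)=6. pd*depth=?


pd+depth=11
depth=11-6=5
pd*depth=6*5=30


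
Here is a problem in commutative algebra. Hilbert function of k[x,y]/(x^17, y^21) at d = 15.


k[x,y], I = (x^17, y^21), d = 15
Need i < 17 and d-i < 21.
Range: 0 <= i <= 15.
H(15) = 16


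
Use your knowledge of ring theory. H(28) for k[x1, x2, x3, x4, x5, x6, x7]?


C(d+n-1,n-1)=C(34,6)=1344904


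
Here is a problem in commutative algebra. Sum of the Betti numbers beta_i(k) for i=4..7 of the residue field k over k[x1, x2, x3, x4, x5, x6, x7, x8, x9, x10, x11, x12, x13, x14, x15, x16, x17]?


Koszul resolution: beta_i(k)=C(n,i), n=17
C(17,4)=2380, C(17,5)=6188, C(17,6)=12376, C(17,7)=19448
Sum=40392


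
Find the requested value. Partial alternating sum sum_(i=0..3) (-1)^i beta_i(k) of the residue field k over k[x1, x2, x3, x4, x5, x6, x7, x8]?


Koszul resolution: beta_i(k)=C(n,i), n=8
sum_(i=0..p) (-1)^i C(n,i) = (-1)^p C(n-1,p)
(-1)^3*C(7,3) = (-1)^3*35 = -35


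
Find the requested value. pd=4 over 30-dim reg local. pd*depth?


pd+depth=30
depth=30-4=26
pd*depth=4*26=104


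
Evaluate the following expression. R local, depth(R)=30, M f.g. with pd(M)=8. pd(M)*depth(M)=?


pd+depth=30
depth=30-8=22
pd*depth=8*22=176


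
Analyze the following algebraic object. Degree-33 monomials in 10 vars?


C(d+n-1,n-1)=C(42,9)=445891810


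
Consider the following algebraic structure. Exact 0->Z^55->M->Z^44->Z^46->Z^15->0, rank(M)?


Alt sum=0:
(-1)^0*55 + (-1)^1*? + (-1)^2*44 + (-1)^3*46 + (-1)^4*15=0
rank(M)=68


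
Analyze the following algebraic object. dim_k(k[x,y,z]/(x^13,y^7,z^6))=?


Basis: x^iy^jz^k, i<13,j<7,k<6
13*7*6=546


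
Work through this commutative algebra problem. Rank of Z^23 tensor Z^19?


rank(M(x)N) = rank(M)*rank(N)
23*19 = 437


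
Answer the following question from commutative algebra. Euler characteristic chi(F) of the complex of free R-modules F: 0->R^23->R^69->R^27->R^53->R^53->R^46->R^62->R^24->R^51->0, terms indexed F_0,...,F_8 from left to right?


chi = sum (-1)^i * rank:
(-1)^0*23=23
(-1)^1*69=-69
(-1)^2*27=27
(-1)^3*53=-53
(-1)^4*53=53
(-1)^5*46=-46
(-1)^6*62=62
(-1)^7*24=-24
(-1)^8*51=51
chi=24


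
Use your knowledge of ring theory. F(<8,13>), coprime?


gcd(8,13)=1 => F=ab-a-b=8*13-8-13=104-21=83


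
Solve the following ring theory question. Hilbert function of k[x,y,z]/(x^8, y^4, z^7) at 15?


Need i<8, j<4, k<7 with i+j+k=15.
For each i, j ranges over max(0,15-i-6)..min(3,15-i):
  i=0: j in [9,3] -> 0
  i=1: j in [8,3] -> 0
  i=2: j in [7,3] -> 0
  i=3: j in [6,3] -> 0
  i=4: j in [5,3] -> 0
  i=5: j in [4,3] -> 0
  i=6: j in [3,3] -> 1
  i=7: j in [2,3] -> 2
H(15) = 0+0+0+0+0+0+1+2 = 3


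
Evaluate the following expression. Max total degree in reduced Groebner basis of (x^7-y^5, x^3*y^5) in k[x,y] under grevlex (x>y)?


LT(f1)=x^7, LT(f2)=x^3y^5, lcm=x^7y^5
S(f1,f2) = y^5*f1 - x^4*f2 = -y^10
Reduced GB = {f1, f2, y^10}; degrees 7, 8, 10
Max = 10


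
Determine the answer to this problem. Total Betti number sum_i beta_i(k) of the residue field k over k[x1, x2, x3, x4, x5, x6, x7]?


Koszul resolution: beta_i(k)=C(n,i), n=7
sum_i C(7,i) = 2^7 = 128


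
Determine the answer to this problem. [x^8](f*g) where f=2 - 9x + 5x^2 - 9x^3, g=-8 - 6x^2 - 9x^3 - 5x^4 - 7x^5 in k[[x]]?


[x^8] = sum a_i*b_j, i+j=8
  -9*-7=63
Sum=63


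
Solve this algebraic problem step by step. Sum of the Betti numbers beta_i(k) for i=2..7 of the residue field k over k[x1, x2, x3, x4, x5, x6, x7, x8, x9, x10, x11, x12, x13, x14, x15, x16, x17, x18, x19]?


Koszul resolution: beta_i(k)=C(n,i), n=19
C(19,2)=171, C(19,3)=969, C(19,4)=3876, C(19,5)=11628, C(19,6)=27132, C(19,7)=50388
Sum=94164


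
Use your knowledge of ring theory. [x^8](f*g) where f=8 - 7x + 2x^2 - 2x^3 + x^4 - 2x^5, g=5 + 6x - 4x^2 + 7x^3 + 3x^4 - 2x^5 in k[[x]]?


[x^8] = sum a_i*b_j, i+j=8
  -2*-2=4
  1*3=3
  -2*7=-14
Sum=-7


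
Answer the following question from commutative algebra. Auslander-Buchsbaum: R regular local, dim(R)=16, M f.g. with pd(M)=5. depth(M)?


pd+depth=depth(R)=16
depth=16-5=11


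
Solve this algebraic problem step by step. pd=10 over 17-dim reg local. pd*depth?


pd+depth=17
depth=17-10=7
pd*depth=10*7=70


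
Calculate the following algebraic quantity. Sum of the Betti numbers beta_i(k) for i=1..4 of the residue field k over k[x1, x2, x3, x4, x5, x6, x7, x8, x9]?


Koszul resolution: beta_i(k)=C(n,i), n=9
C(9,1)=9, C(9,2)=36, C(9,3)=84, C(9,4)=126
Sum=255


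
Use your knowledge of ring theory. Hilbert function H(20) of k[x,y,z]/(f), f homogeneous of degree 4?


C(22,2)-C(18,2)=231-153=78


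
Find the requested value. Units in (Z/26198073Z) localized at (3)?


Local ring = Z/19683Z.
phi(19683) = 3^8*(3-1) = 13122


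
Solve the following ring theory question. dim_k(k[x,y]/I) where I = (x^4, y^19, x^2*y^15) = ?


k[x,y]/I, I = (x^4, y^19, x^2*y^15)
Rect: 4x19=76. Corner: (4-2)x(19-15)=8.
dim = 76-8 = 68


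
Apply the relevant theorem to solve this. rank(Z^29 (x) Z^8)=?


rank(M(x)N) = rank(M)*rank(N)
29*8 = 232


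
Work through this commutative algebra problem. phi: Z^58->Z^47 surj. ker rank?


rank(ker) = 58-47 = 11


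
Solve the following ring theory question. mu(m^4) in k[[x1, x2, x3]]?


C(n+d-1,d)=C(6,4)=15


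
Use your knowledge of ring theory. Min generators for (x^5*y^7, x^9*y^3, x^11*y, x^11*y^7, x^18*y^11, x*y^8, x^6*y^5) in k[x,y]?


Remove redundant (divisible by others).
x^11*y^7 redundant.
x^18*y^11 redundant.
Min: x^11*y, x^9*y^3, x^6*y^5, x^5*y^7, x*y^8
Count=5


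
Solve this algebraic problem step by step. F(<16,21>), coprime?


gcd(16,21)=1 => F=ab-a-b=16*21-16-21=336-37=299


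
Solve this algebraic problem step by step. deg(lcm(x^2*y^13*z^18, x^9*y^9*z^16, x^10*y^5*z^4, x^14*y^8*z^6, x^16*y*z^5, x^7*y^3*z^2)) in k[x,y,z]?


lcm = componentwise max:
x: max(2,9,10,14,16,7)=16
y: max(13,9,5,8,1,3)=13
z: max(18,16,4,6,5,2)=18
Total=16+13+18=47


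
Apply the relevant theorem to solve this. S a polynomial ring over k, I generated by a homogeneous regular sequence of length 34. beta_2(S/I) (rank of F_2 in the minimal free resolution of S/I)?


Regular sequence => Koszul complex is the minimal free resolution.
Syz_1 minimally generated by Koszul relations f_i*e_j - f_j*e_i (i<j): mu(Syz_1) = beta_2 = C(m,2) = m(m-1)/2
m=34
34*33/2 = 561


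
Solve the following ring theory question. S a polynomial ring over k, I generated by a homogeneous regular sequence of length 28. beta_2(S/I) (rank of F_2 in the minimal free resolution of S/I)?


Regular sequence => Koszul complex is the minimal free resolution.
Syz_1 minimally generated by Koszul relations f_i*e_j - f_j*e_i (i<j): mu(Syz_1) = beta_2 = C(m,2) = m(m-1)/2
m=28
28*27/2 = 378


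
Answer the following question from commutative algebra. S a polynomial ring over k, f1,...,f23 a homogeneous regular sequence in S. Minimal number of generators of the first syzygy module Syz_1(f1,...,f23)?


Regular sequence => Koszul complex is the minimal free resolution.
Syz_1 minimally generated by Koszul relations f_i*e_j - f_j*e_i (i<j): mu(Syz_1) = beta_2 = C(m,2) = m(m-1)/2
m=23
23*22/2 = 253


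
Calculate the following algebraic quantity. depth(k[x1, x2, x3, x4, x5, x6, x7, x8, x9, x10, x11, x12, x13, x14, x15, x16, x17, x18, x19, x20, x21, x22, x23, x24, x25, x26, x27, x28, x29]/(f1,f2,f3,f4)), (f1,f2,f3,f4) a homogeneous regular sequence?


depth(R)=29
depth(R/I)=29-4=25


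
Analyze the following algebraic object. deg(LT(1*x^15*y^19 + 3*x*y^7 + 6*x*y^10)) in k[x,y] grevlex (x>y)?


LT: 1*x^15*y^19
deg_x=15, deg_y=19
Total=15+19=34


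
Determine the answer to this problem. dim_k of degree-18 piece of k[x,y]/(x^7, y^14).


k[x,y], I = (x^7, y^14), d = 18
Need i < 7 and d-i < 14.
Range: 5 <= i <= 6.
H(18) = 2


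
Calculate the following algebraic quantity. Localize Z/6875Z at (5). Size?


5-primary part: 6875=5^4*11
Size=5^4=625


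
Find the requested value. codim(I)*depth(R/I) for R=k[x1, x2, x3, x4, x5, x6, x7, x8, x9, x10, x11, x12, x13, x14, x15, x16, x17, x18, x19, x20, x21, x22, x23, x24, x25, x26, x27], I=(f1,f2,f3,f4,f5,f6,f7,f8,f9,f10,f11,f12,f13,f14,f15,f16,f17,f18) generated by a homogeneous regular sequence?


codim=18, depth=dim(R/I)=27-18=9
Product=18*9=162


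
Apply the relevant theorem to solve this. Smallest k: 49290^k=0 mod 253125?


49290^k mod 253125:
k=1: 49290
k=2: 10350
k=3: 104625
k=4: 50625
k=5: 0
First zero at k = 5


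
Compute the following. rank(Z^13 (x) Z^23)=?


rank(M(x)N) = rank(M)*rank(N)
13*23 = 299


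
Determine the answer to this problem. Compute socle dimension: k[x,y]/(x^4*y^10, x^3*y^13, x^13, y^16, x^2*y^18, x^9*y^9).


Socle = ann(m) = span of standard monomials u with x*u, y*u in I (staircase corners).
Redundant generators: x^2*y^18
Minimal generators: x^13, x^9*y^9, x^4*y^10, x^3*y^13, y^16
Corners: x^2y^15, x^3y^12, x^8y^9, x^12y^8
Socle dim=4


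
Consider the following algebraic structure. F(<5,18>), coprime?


gcd(5,18)=1 => F=ab-a-b=5*18-5-18=90-23=67


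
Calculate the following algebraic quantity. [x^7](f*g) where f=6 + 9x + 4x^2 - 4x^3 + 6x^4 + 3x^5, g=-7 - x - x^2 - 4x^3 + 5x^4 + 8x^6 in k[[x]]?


[x^7] = sum a_i*b_j, i+j=7
  9*8=72
  -4*5=-20
  6*-4=-24
  3*-1=-3
Sum=25


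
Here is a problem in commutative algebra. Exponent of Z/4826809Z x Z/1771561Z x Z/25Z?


Exponent = lcm of the cyclic orders; pairwise coprime => product.
13^6*11^6*5^2=4826809*1771561*25=213774664471225


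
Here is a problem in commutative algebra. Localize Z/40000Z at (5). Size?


5-primary part: 40000=5^4*64
Size=5^4=625


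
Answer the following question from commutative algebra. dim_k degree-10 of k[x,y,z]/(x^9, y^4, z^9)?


Need i<9, j<4, k<9 with i+j+k=10.
For each i, j ranges over max(0,10-i-8)..min(3,10-i):
  i=0: j in [2,3] -> 2
  i=1: j in [1,3] -> 3
  i=2: j in [0,3] -> 4
  i=3: j in [0,3] -> 4
  i=4: j in [0,3] -> 4
  i=5: j in [0,3] -> 4
  i=6: j in [0,3] -> 4
  i=7: j in [0,3] -> 4
  i=8: j in [0,2] -> 3
H(10) = 2+3+4+4+4+4+4+4+3 = 32


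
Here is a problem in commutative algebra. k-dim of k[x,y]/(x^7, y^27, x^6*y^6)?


k[x,y]/I, I = (x^7, y^27, x^6*y^6)
Rect: 7x27=189. Corner: (7-6)x(27-6)=21.
dim = 189-21 = 168


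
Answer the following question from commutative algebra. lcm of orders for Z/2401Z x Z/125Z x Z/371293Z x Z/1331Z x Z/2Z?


Exponent = lcm of the cyclic orders; pairwise coprime => product.
7^4*5^3*13^5*11^3*2^1=2401*125*371293*1331*2=296638137545750


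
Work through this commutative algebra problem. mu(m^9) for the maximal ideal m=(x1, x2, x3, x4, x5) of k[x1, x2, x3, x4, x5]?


Graded Nakayama: mu(m^d) = dim_k (m^d/m^(d+1)) = #degree-9 monomials in 5 vars
C(n+d-1,d)=C(13,9)=715


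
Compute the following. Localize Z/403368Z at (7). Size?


7-primary part: 403368=7^5*24
Size=7^5=16807


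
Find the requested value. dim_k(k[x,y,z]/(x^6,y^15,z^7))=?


Basis: x^iy^jz^k, i<6,j<15,k<7
6*15*7=630


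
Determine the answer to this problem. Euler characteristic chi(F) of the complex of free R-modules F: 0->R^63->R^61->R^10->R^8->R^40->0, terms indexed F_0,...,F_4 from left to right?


chi = sum (-1)^i * rank:
(-1)^0*63=63
(-1)^1*61=-61
(-1)^2*10=10
(-1)^3*8=-8
(-1)^4*40=40
chi=44


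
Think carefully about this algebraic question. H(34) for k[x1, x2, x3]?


C(d+n-1,n-1)=C(36,2)=630


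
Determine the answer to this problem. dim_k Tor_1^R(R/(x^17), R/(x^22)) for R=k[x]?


Tor_1(R/I,R/J)=(I cap J)/IJ=(x^22)/(x^39)
dim=39-22=min(17,22)=17


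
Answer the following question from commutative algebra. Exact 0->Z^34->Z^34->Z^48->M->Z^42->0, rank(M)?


Alt sum=0:
(-1)^0*34 + (-1)^1*34 + (-1)^2*48 + (-1)^3*? + (-1)^4*42=0
rank(M)=90


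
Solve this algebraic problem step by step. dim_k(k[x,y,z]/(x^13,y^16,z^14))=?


Basis: x^iy^jz^k, i<13,j<16,k<14
13*16*14=2912


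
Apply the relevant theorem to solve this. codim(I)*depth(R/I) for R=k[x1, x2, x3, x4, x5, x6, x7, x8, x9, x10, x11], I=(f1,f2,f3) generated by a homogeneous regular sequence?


codim=3, depth=dim(R/I)=11-3=8
Product=3*8=24


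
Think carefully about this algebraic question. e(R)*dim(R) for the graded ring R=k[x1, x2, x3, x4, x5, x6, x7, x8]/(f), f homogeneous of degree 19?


e(R)=deg(f)=19, dim(R)=8-1=7
e*dim=19*7=133


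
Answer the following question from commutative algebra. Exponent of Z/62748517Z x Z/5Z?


Exponent = lcm of the cyclic orders; pairwise coprime => product.
13^7*5^1=62748517*5=313742585


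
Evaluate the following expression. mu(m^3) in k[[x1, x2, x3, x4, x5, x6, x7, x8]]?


C(n+d-1,d)=C(10,3)=120


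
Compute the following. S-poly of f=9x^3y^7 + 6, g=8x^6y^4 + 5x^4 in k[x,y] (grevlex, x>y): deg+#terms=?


LT(f)=9x^3y^7, LT(g)=8x^6y^4
lcm(LM)=x^6y^7
S(f,g) (scaled by 72 to clear denominators) = 8x^3*f - 9y^3*g = -45x^4y^3 + 48x^3
2 terms, deg 7.
7+2=9


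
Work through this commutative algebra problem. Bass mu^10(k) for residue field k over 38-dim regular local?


C(n,i)=C(38,10)=472733756


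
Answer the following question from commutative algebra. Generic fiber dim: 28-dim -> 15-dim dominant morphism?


dim(fiber)=dim(X)-dim(Y)=28-15=13


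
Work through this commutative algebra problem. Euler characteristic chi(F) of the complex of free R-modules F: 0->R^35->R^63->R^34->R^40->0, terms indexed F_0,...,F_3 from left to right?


chi = sum (-1)^i * rank:
(-1)^0*35=35
(-1)^1*63=-63
(-1)^2*34=34
(-1)^3*40=-40
chi=-34


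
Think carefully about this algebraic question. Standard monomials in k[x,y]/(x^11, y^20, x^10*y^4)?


k[x,y]/I, I = (x^11, y^20, x^10*y^4)
Rect: 11x20=220. Corner: (11-10)x(20-4)=16.
dim = 220-16 = 204


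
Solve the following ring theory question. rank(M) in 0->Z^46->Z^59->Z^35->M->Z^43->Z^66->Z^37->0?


Alt sum=0:
(-1)^0*46 + (-1)^1*59 + (-1)^2*35 + (-1)^3*? + (-1)^4*43 + (-1)^5*66 + (-1)^6*37=0
rank(M)=36


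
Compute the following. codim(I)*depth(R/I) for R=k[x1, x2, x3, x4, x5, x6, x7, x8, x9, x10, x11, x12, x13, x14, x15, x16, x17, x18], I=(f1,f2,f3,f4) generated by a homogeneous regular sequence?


codim=4, depth=dim(R/I)=18-4=14
Product=4*14=56


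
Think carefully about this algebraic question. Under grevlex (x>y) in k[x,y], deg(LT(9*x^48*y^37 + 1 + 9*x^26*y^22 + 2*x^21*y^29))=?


LT: 9*x^48*y^37
deg_x=48, deg_y=37
Total=48+37=85


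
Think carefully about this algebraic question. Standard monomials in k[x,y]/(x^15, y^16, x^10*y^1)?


k[x,y]/I, I = (x^15, y^16, x^10*y^1)
Rect: 15x16=240. Corner: (15-10)x(16-1)=75.
dim = 240-75 = 165


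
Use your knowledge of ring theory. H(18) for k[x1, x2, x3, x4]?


C(d+n-1,n-1)=C(21,3)=1330


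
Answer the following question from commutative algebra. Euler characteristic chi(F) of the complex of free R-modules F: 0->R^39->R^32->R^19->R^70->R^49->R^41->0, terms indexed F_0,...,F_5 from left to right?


chi = sum (-1)^i * rank:
(-1)^0*39=39
(-1)^1*32=-32
(-1)^2*19=19
(-1)^3*70=-70
(-1)^4*49=49
(-1)^5*41=-41
chi=-36


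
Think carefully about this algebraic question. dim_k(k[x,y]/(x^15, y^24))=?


Basis: x^i*y^j, i<15, j<24
15*24=360


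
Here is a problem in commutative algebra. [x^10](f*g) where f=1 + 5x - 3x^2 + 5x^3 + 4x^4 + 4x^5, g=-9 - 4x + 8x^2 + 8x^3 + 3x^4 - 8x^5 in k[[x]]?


[x^10] = sum a_i*b_j, i+j=10
  4*-8=-32
Sum=-32


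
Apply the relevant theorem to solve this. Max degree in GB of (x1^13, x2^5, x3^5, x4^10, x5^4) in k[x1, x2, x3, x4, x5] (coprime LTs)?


Pure powers, coprime LTs => already GB.
Degrees: 13, 5, 5, 10, 4
Max=13


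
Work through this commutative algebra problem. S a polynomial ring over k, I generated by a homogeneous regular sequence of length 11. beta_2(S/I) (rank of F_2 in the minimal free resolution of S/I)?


Regular sequence => Koszul complex is the minimal free resolution.
Syz_1 minimally generated by Koszul relations f_i*e_j - f_j*e_i (i<j): mu(Syz_1) = beta_2 = C(m,2) = m(m-1)/2
m=11
11*10/2 = 55


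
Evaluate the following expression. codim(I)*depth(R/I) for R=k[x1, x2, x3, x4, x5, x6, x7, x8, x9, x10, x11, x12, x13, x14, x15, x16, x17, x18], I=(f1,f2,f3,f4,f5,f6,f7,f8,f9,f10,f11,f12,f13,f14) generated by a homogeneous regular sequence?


codim=14, depth=dim(R/I)=18-14=4
Product=14*4=56


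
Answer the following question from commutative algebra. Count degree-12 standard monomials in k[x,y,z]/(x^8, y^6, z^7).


Need i<8, j<6, k<7 with i+j+k=12.
For each i, j ranges over max(0,12-i-6)..min(5,12-i):
  i=0: j in [6,5] -> 0
  i=1: j in [5,5] -> 1
  i=2: j in [4,5] -> 2
  i=3: j in [3,5] -> 3
  i=4: j in [2,5] -> 4
  i=5: j in [1,5] -> 5
  i=6: j in [0,5] -> 6
  i=7: j in [0,5] -> 6
H(12) = 0+1+2+3+4+5+6+6 = 27


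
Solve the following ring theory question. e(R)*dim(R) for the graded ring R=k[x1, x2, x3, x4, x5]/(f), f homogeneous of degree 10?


e(R)=deg(f)=10, dim(R)=5-1=4
e*dim=10*4=40


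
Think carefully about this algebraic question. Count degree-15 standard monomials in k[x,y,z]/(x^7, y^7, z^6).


Need i<7, j<7, k<6 with i+j+k=15.
For each i, j ranges over max(0,15-i-5)..min(6,15-i):
  i=0: j in [10,6] -> 0
  i=1: j in [9,6] -> 0
  i=2: j in [8,6] -> 0
  i=3: j in [7,6] -> 0
  i=4: j in [6,6] -> 1
  i=5: j in [5,6] -> 2
  i=6: j in [4,6] -> 3
H(15) = 0+0+0+0+1+2+3 = 6


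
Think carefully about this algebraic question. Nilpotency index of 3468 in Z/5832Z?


3468^k mod 5832:
k=1: 3468
k=2: 1440
k=3: 1728
k=4: 3240
k=5: 3888
k=6: 0
First zero at k = 6


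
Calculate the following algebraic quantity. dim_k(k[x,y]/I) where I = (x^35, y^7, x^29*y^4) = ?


k[x,y]/I, I = (x^35, y^7, x^29*y^4)
Rect: 35x7=245. Corner: (35-29)x(7-4)=18.
dim = 245-18 = 227


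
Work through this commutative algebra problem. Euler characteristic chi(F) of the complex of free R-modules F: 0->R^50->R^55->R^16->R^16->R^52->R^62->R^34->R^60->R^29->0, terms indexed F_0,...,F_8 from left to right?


chi = sum (-1)^i * rank:
(-1)^0*50=50
(-1)^1*55=-55
(-1)^2*16=16
(-1)^3*16=-16
(-1)^4*52=52
(-1)^5*62=-62
(-1)^6*34=34
(-1)^7*60=-60
(-1)^8*29=29
chi=-12


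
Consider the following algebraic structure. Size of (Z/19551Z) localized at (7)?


7-primary part: 19551=7^3*57
Size=7^3=343


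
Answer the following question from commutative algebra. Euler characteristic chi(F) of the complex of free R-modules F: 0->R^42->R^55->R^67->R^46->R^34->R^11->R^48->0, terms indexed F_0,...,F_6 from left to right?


chi = sum (-1)^i * rank:
(-1)^0*42=42
(-1)^1*55=-55
(-1)^2*67=67
(-1)^3*46=-46
(-1)^4*34=34
(-1)^5*11=-11
(-1)^6*48=48
chi=79


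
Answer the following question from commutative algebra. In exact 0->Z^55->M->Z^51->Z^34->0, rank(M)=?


Alt sum=0:
(-1)^0*55 + (-1)^1*? + (-1)^2*51 + (-1)^3*34=0
rank(M)=72


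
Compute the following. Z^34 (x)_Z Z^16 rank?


rank(M(x)N) = rank(M)*rank(N)
34*16 = 544


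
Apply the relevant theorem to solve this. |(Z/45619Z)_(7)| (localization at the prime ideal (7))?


7-primary part: 45619=7^4*19
Size=7^4=2401


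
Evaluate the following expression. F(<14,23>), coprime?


gcd(14,23)=1 => F=ab-a-b=14*23-14-23=322-37=285


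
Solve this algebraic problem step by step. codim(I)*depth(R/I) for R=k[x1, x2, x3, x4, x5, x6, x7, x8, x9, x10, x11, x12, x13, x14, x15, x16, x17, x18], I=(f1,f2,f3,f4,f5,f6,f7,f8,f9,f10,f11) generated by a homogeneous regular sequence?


codim=11, depth=dim(R/I)=18-11=7
Product=11*7=77


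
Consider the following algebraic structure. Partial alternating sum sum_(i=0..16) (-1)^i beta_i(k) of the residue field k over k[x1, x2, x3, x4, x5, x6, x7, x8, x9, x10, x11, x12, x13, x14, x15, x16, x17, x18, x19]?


Koszul resolution: beta_i(k)=C(n,i), n=19
sum_(i=0..p) (-1)^i C(n,i) = (-1)^p C(n-1,p)
(-1)^16*C(18,16) = (-1)^16*153 = 153


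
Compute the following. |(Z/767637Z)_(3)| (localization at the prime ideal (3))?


3-primary part: 767637=3^10*13
Size=3^10=59049


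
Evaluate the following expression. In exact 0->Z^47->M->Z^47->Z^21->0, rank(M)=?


Alt sum=0:
(-1)^0*47 + (-1)^1*? + (-1)^2*47 + (-1)^3*21=0
rank(M)=73


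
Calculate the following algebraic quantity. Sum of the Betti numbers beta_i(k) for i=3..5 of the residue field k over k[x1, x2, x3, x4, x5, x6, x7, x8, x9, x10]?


Koszul resolution: beta_i(k)=C(n,i), n=10
C(10,3)=120, C(10,4)=210, C(10,5)=252
Sum=582


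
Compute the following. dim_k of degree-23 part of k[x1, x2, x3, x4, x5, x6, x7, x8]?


C(d+n-1,n-1)=C(30,7)=2035800


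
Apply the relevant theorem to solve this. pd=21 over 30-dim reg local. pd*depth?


pd+depth=30
depth=30-21=9
pd*depth=21*9=189


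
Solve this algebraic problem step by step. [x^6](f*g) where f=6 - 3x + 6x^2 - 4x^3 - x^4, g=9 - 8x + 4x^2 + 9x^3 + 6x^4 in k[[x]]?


[x^6] = sum a_i*b_j, i+j=6
  6*6=36
  -4*9=-36
  -1*4=-4
Sum=-4


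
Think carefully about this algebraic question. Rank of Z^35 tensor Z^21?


rank(M(x)N) = rank(M)*rank(N)
35*21 = 735


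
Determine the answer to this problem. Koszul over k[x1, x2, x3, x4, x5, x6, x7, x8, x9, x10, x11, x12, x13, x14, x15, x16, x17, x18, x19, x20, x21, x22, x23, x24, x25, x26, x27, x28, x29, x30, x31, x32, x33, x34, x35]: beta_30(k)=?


C(n,i)=C(35,30)=324632


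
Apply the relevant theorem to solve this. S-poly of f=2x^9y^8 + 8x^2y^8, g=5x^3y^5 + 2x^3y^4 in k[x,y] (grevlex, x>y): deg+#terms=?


LT(f)=2x^9y^8, LT(g)=5x^3y^5
lcm(LM)=x^9y^8
S(f,g) (scaled by 10 to clear denominators) = 5*f - 2x^6y^3*g = -4x^9y^7 + 40x^2y^8
2 terms, deg 16.
16+2=18


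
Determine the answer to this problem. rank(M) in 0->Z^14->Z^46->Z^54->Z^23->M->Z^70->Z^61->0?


Alt sum=0:
(-1)^0*14 + (-1)^1*46 + (-1)^2*54 + (-1)^3*23 + (-1)^4*? + (-1)^5*70 + (-1)^6*61=0
rank(M)=10


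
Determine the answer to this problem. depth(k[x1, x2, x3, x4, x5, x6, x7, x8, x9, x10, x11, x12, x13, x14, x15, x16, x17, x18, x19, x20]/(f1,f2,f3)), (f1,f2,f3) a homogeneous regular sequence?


depth(R)=20
depth(R/I)=20-3=17


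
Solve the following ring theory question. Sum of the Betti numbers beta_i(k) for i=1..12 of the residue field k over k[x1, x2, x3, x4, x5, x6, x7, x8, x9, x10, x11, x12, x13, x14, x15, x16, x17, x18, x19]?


Koszul resolution: beta_i(k)=C(n,i), n=19
C(19,1)=19, C(19,2)=171, C(19,3)=969, C(19,4)=3876, C(19,5)=11628, C(19,6)=27132, C(19,7)=50388, C(19,8)=75582, C(19,9)=92378, C(19,10)=92378, C(19,11)=75582, C(19,12)=50388
Sum=480491


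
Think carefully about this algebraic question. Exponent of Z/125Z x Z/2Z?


Exponent = lcm of the cyclic orders; pairwise coprime => product.
5^3*2^1=125*2=250


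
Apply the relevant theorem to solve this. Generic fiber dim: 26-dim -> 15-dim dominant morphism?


dim(fiber)=dim(X)-dim(Y)=26-15=11


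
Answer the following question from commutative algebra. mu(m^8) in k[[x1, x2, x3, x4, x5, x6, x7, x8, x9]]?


C(n+d-1,d)=C(16,8)=12870


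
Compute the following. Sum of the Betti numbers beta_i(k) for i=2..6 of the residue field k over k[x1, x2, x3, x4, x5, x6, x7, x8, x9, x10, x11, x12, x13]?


Koszul resolution: beta_i(k)=C(n,i), n=13
C(13,2)=78, C(13,3)=286, C(13,4)=715, C(13,5)=1287, C(13,6)=1716
Sum=4082


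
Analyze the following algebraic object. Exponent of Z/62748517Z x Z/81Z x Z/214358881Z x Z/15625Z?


Exponent = lcm of the cyclic orders; pairwise coprime => product.
13^7*3^4*11^8*5^6=62748517*81*214358881*15625=17023544577670119328125


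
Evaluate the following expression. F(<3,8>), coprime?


gcd(3,8)=1 => F=ab-a-b=3*8-3-8=24-11=13


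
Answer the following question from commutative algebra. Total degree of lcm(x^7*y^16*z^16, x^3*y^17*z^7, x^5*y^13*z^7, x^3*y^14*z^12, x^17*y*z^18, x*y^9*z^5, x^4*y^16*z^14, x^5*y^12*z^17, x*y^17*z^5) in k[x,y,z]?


lcm = componentwise max:
x: max(7,3,5,3,17,1,4,5,1)=17
y: max(16,17,13,14,1,9,16,12,17)=17
z: max(16,7,7,12,18,5,14,17,5)=18
Total=17+17+18=52


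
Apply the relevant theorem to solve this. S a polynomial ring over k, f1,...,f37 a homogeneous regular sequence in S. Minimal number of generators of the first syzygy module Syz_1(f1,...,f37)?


Regular sequence => Koszul complex is the minimal free resolution.
Syz_1 minimally generated by Koszul relations f_i*e_j - f_j*e_i (i<j): mu(Syz_1) = beta_2 = C(m,2) = m(m-1)/2
m=37
37*36/2 = 666


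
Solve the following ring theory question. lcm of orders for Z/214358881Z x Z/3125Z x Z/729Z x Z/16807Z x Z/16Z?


Exponent = lcm of the cyclic orders; pairwise coprime => product.
11^8*5^5*3^6*7^5*2^4=214358881*3125*729*16807*16=131319498037647150000


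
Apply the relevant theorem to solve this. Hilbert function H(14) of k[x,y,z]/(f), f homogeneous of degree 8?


C(16,2)-C(8,2)=120-28=92


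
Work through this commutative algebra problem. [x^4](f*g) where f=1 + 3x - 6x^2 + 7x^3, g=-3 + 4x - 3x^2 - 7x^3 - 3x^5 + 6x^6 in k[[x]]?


[x^4] = sum a_i*b_j, i+j=4
  3*-7=-21
  -6*-3=18
  7*4=28
Sum=25


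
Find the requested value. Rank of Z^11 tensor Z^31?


rank(M(x)N) = rank(M)*rank(N)
11*31 = 341


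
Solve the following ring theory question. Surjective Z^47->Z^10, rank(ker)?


rank(ker) = 47-10 = 37


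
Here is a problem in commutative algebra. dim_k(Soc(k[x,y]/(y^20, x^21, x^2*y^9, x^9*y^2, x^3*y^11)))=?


Socle = ann(m) = span of standard monomials u with x*u, y*u in I (staircase corners).
Redundant generators: x^3*y^11
Minimal generators: x^21, x^9*y^2, x^2*y^9, y^20
Corners: xy^19, x^8y^8, x^20y
Socle dim=3


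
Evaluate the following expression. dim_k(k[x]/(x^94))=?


Basis: 1,x,...,x^93
dim=94


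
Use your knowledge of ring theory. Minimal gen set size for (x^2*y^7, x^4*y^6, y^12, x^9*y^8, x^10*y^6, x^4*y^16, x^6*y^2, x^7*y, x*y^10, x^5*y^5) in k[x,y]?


Remove redundant (divisible by others).
x^10*y^6 redundant.
x^9*y^8 redundant.
x^4*y^16 redundant.
Min: x^7*y, x^6*y^2, x^5*y^5, x^4*y^6, x^2*y^7, x*y^10, y^12
Count=7
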